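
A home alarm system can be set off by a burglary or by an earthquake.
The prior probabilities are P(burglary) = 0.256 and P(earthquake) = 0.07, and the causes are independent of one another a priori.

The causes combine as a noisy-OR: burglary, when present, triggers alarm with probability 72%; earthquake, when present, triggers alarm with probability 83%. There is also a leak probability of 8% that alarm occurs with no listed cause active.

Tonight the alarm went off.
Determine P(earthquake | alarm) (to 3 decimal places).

Under noisy-OR, P(alarm | causes) = 1 − (1−0.08)·∏(1−qᵢ) over the active causes.
By total probability over the 4 (burglary, earthquake) configurations:
  P(alarm) = 0.08*0.744*0.93 + 0.8436*0.744*0.07 + 0.7424*0.256*0.93 + 0.956208*0.256*0.07
        = 0.055354 + 0.043935 + 0.176751 + 0.017135 = 0.293175
Configurations with earthquake contribute 0.061070, so
  P(earthquake | alarm) = 0.061070 / 0.293175 ≈ 0.208

P(earthquake | alarm) ≈ 0.208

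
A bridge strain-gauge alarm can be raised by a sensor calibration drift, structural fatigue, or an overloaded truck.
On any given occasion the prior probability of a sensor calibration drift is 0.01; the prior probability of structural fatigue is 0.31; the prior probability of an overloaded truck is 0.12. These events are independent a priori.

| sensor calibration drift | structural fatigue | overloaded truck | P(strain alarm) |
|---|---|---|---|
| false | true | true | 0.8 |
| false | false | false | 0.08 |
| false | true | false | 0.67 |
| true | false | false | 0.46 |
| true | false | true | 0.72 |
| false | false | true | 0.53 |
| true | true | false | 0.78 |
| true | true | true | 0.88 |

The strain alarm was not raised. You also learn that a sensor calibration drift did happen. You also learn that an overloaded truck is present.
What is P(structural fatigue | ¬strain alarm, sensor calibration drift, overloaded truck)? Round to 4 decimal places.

P(structural fatigue | ¬strain alarm, sensor calibration drift, overloaded truck) ≈ 0.1615

For the numerator, keep only structural fatigue=true terms: 0.12*0.31 = 0.037200
Denominator P(¬strain alarm | sensor calibration drift, overloaded truck): 0.28*0.69 + 0.12*0.31 = 0.230400
P(structural fatigue | ¬strain alarm, sensor calibration drift, overloaded truck) = 0.037200/0.230400 ≈ 0.1615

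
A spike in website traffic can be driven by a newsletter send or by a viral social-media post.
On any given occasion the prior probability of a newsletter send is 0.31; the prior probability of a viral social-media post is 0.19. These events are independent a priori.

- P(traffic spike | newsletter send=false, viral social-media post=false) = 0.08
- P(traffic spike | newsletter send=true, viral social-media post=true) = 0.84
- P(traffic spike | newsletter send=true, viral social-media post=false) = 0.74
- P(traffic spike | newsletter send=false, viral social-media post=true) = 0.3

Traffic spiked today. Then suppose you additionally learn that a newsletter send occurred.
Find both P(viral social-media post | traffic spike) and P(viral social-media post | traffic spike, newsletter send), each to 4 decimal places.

P(viral social-media post | traffic spike) ≈ 0.2781; P(viral social-media post | traffic spike, newsletter send) ≈ 0.2103

Numerator (weight on configurations with viral social-media post): 0.039330 + 0.049476 = 0.088806
Normalizer over all consistent configurations: 0.08*0.69*0.81 + 0.3*0.69*0.19 + 0.74*0.31*0.81 + 0.84*0.31*0.19 = 0.319332
P(viral social-media post | traffic spike) = 0.088806/0.319332 ≈ 0.2781

Now condition on the additional information:
P(traffic spike | newsletter send) = 0.74·0.81 + 0.84·0.19 = 0.599400 + 0.159600 = 0.759000
Of this, 0.159600 comes from 0.84·0.19 (the viral social-media post=true cases).
Hence the posterior is 0.159600/0.759000 ≈ 0.2103.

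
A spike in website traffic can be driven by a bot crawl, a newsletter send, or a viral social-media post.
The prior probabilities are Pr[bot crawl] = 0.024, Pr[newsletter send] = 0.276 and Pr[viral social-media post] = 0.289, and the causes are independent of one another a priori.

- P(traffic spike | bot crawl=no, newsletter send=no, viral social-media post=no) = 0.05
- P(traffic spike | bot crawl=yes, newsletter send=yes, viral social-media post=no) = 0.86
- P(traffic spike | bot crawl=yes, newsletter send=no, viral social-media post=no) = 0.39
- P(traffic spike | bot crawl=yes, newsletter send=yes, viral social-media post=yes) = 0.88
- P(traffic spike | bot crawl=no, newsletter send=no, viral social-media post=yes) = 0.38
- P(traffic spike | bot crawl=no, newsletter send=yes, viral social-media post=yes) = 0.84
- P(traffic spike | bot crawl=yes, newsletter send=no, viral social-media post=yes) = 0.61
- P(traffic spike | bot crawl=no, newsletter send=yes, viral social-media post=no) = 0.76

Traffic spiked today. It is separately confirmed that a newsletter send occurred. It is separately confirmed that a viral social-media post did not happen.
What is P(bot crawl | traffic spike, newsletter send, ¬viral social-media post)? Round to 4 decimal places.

Numerator (weight on configurations with bot crawl): 0.86*0.024 = 0.020640
Normalizer over all consistent configurations: 0.76*0.976 + 0.86*0.024 = 0.762400
P(bot crawl | traffic spike, newsletter send, ¬viral social-media post) = 0.020640/0.762400 ≈ 0.0271

P(bot crawl | traffic spike, newsletter send, ¬viral social-media post) ≈ 0.0271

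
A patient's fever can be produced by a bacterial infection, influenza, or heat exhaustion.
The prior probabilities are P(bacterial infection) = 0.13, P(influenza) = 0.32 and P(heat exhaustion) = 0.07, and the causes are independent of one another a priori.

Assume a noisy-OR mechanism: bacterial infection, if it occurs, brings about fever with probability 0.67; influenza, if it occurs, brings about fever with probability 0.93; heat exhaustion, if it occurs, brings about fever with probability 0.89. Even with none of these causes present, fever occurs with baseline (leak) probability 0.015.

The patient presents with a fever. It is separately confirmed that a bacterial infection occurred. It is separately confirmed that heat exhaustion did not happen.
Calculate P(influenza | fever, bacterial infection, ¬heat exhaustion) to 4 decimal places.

Under noisy-OR, P(fever | causes) = 1 − (1−0.015)·∏(1−qᵢ) over the active causes.
P(fever | bacterial infection, ¬heat exhaustion) = 0.67495·0.68 + 0.977247·0.32 = 0.458966 + 0.312719 = 0.771685
Restricting to configurations with influenza present: 0.977247·0.32 = 0.312719.
P(influenza | fever, bacterial infection, ¬heat exhaustion) = 0.312719 / 0.771685 ≈ 0.4052

P(influenza | fever, bacterial infection, ¬heat exhaustion) ≈ 0.4052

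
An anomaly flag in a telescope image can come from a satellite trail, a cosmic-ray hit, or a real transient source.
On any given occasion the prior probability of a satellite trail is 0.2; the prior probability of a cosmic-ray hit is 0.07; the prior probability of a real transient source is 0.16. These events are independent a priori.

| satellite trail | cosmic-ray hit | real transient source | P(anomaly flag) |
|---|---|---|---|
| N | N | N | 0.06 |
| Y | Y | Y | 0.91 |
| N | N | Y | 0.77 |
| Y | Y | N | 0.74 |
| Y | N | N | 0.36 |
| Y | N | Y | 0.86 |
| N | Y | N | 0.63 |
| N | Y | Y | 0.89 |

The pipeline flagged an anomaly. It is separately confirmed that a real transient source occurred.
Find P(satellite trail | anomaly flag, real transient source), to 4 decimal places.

P(satellite trail | anomaly flag, real transient source) ≈ 0.2171

P(anomaly flag | real transient source) = 0.77×0.8×0.93 + 0.89×0.8×0.07 + 0.86×0.2×0.93 + 0.91×0.2×0.07 = 0.572880 + 0.049840 + 0.159960 + 0.012740 = 0.795420
Restricting to configurations with satellite trail present: 0.159960 + 0.012740 = 0.172700.
So P(satellite trail | anomaly flag, real transient source) = 0.172700/0.795420 ≈ 0.2171.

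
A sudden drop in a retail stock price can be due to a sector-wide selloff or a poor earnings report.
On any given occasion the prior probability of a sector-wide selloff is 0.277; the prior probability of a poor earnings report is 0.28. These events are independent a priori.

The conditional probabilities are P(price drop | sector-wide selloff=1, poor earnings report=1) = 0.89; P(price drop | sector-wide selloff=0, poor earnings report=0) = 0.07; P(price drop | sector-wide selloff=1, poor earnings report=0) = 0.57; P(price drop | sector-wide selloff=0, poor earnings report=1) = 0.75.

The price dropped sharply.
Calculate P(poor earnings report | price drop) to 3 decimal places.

P(poor earnings report | price drop) ≈ 0.595

P(price drop) = 0.07·0.723·0.72 + 0.75·0.723·0.28 + 0.57·0.277·0.72 + 0.89·0.277·0.28 = 0.036439 + 0.151830 + 0.113681 + 0.069028 = 0.370978
The poor earnings report-present share is 0.151830 + 0.069028 = 0.220858.
P(poor earnings report | price drop) = 0.220858 / 0.370978 ≈ 0.595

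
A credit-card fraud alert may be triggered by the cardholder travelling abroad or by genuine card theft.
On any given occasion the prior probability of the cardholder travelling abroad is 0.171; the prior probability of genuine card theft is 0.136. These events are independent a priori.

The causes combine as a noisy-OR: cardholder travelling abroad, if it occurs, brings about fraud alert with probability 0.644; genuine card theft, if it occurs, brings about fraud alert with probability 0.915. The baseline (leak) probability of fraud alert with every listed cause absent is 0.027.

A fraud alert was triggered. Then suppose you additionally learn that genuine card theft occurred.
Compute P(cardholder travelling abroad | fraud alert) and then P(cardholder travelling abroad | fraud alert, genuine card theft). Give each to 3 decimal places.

P(cardholder travelling abroad | fraud alert) ≈ 0.493; P(cardholder travelling abroad | fraud alert, genuine card theft) ≈ 0.179

Under noisy-OR, P(fraud alert | causes) = 1 − (1−0.027)·∏(1−qᵢ) over the active causes.
Numerator (weight on configurations with cardholder travelling abroad): 0.096567 + 0.022571 = 0.119138
Denominator P(fraud alert): 0.027×0.829×0.864 + 0.917295×0.829×0.136 + 0.653612×0.171×0.864 + 0.970557×0.171×0.136 = 0.241897
Posterior = 0.119138 / 0.241897 ≈ 0.493

With the extra evidence:
P(fraud alert | genuine card theft) = 0.917295*0.829 + 0.970557*0.171 = 0.760438 + 0.165965 = 0.926403
Of this, 0.165965 comes from 0.970557*0.171 (the cardholder travelling abroad=true cases).
So P(cardholder travelling abroad | fraud alert, genuine card theft) = 0.165965/0.926403 ≈ 0.179.
The drop from 0.493 to 0.179 is the explaining-away (discounting) effect.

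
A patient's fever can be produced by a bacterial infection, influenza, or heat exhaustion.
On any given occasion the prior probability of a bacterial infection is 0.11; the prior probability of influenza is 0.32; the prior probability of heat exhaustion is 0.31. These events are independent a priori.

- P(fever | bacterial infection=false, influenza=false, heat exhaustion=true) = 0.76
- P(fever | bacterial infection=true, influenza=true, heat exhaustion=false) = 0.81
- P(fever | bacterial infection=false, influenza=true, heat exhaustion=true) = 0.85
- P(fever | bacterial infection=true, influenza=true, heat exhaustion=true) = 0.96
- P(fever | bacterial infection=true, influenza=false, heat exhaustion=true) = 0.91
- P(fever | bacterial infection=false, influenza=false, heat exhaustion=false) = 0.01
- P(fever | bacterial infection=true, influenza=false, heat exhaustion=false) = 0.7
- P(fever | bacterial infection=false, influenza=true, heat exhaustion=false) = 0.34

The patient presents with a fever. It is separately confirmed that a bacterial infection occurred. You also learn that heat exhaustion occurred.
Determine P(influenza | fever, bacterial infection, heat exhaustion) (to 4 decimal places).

P(influenza | fever, bacterial infection, heat exhaustion) ≈ 0.3317

P(fever | bacterial infection, heat exhaustion) = 0.91·0.68 + 0.96·0.32 = 0.618800 + 0.307200 = 0.926000
Restricting to configurations with influenza present: 0.96·0.32 = 0.307200.
Hence the posterior is 0.307200/0.926000 ≈ 0.3317.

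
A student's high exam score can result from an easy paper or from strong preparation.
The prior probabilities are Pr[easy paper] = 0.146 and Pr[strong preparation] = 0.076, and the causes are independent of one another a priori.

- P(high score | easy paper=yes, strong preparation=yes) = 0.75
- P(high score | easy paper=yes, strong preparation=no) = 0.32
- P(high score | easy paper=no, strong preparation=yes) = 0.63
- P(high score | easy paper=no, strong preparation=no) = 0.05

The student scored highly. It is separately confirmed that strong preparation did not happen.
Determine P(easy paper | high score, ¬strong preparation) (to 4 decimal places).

P(easy paper | high score, ¬strong preparation) ≈ 0.5225

P(high score | ¬strong preparation) = 0.05×0.854 + 0.32×0.146 = 0.042700 + 0.046720 = 0.089420
Restricting to configurations with easy paper present: 0.32×0.146 = 0.046720.
P(easy paper | high score, ¬strong preparation) = 0.046720 / 0.089420 ≈ 0.5225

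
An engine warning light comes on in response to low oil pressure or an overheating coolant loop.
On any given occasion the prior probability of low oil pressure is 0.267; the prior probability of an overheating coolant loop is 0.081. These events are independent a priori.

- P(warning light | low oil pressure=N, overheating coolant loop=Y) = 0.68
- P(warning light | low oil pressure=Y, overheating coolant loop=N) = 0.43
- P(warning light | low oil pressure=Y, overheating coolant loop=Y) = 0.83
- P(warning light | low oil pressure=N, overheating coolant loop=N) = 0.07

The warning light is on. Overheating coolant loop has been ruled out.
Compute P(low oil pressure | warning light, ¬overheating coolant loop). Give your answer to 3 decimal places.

P(low oil pressure | warning light, ¬overheating coolant loop) ≈ 0.691

Enumerate both values of low oil pressure and weight by the priors:
  P(warning light | ¬overheating coolant loop) = 0.07·0.733 + 0.43·0.267
        = 0.051310 + 0.114810 = 0.166120
Configurations with low oil pressure contribute 0.114810, so
  P(low oil pressure | warning light, ¬overheating coolant loop) = 0.114810 / 0.166120 ≈ 0.691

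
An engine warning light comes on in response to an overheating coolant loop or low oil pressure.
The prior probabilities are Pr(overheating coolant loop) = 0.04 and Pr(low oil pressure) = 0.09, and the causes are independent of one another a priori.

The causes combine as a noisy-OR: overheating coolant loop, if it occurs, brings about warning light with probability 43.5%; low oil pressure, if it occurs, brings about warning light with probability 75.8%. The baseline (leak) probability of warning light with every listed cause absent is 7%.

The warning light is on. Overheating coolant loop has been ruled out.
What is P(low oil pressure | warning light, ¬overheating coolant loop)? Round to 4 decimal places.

P(low oil pressure | warning light, ¬overheating coolant loop) ≈ 0.5226

Under noisy-OR, P(warning light | causes) = 1 − (1−0.07)·∏(1−qᵢ) over the active causes.
Numerator (weight on configurations with low oil pressure): 0.77494*0.09 = 0.069745
Denominator P(warning light | ¬overheating coolant loop): 0.07*0.91 + 0.77494*0.09 = 0.133445
Posterior = 0.069745 / 0.133445 ≈ 0.5226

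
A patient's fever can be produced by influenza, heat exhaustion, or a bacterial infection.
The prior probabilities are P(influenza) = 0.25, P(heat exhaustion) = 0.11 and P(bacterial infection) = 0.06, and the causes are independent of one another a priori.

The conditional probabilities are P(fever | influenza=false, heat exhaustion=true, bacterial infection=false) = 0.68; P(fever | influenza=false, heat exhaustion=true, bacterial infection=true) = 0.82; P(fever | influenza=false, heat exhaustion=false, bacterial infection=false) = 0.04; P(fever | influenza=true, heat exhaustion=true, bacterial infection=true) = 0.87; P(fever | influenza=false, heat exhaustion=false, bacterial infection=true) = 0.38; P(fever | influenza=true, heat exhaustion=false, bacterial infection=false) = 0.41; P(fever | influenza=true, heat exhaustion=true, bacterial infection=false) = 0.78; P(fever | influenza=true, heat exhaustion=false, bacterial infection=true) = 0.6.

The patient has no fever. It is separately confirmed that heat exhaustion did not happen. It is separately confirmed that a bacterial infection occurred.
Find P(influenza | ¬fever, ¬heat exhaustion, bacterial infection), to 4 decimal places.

P(influenza | ¬fever, ¬heat exhaustion, bacterial infection) ≈ 0.1770

P(¬fever | ¬heat exhaustion, bacterial infection) = 0.62×0.75 + 0.4×0.25 = 0.465000 + 0.100000 = 0.565000
The influenza-present share is 0.4×0.25 = 0.100000.
P(influenza | ¬fever, ¬heat exhaustion, bacterial infection) = 0.100000 / 0.565000 ≈ 0.1770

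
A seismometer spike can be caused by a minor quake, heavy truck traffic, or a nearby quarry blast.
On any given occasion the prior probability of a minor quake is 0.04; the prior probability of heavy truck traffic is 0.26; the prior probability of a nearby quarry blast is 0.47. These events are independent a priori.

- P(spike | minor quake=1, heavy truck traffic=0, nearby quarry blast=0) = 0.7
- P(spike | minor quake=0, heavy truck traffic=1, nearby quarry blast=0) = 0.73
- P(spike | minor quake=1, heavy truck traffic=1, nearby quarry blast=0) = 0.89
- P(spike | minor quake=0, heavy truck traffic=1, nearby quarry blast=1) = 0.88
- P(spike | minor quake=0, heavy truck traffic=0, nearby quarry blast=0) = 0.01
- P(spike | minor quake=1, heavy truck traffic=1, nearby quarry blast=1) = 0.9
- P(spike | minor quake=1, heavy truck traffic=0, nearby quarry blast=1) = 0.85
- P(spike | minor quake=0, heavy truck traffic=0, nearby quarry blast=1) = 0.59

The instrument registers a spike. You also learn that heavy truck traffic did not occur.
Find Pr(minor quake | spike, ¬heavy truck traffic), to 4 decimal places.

P(spike | ¬heavy truck traffic) = 0.01·0.96·0.53 + 0.59·0.96·0.47 + 0.7·0.04·0.53 + 0.85·0.04·0.47 = 0.005088 + 0.266208 + 0.014840 + 0.015980 = 0.302116
Restricting to configurations with minor quake present: 0.014840 + 0.015980 = 0.030820.
P(minor quake | spike, ¬heavy truck traffic) = 0.030820 / 0.302116 ≈ 0.1020

Pr(minor quake | spike, ¬heavy truck traffic) ≈ 0.1020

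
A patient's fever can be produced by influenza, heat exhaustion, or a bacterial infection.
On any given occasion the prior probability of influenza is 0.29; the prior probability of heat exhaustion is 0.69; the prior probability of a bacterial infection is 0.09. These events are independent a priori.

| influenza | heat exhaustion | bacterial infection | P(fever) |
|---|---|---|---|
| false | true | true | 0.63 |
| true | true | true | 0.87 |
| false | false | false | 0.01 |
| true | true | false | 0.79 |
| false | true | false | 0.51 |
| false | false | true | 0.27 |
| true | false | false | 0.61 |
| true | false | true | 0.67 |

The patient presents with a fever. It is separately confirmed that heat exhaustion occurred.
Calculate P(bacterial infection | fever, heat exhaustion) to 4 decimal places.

P(bacterial infection | fever, heat exhaustion) ≈ 0.1048

P(fever | heat exhaustion) = 0.51×0.71×0.91 + 0.63×0.71×0.09 + 0.79×0.29×0.91 + 0.87×0.29×0.09 = 0.329511 + 0.040257 + 0.208481 + 0.022707 = 0.600956
Restricting to configurations with bacterial infection present: 0.040257 + 0.022707 = 0.062964.
P(bacterial infection | fever, heat exhaustion) = 0.062964 / 0.600956 ≈ 0.1048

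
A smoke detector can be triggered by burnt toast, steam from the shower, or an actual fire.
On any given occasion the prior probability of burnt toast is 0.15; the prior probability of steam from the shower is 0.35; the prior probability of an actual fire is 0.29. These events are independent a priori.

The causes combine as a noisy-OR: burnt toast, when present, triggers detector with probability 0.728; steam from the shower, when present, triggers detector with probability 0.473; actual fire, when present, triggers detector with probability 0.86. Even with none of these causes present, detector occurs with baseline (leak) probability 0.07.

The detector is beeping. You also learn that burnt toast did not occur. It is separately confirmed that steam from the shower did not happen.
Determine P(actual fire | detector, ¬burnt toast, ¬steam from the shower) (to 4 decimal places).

P(actual fire | detector, ¬burnt toast, ¬steam from the shower) ≈ 0.8354

Under noisy-OR, P(detector | causes) = 1 − (1−0.07)·∏(1−qᵢ) over the active causes.
Enumerate both values of actual fire and weight by the priors:
  P(detector | ¬burnt toast, ¬steam from the shower) = 0.07·0.71 + 0.8698·0.29
        = 0.049700 + 0.252242 = 0.301942
Keeping only the actual fire-present terms gives 0.252242, so
  P(actual fire | detector, ¬burnt toast, ¬steam from the shower) = 0.252242 / 0.301942 ≈ 0.8354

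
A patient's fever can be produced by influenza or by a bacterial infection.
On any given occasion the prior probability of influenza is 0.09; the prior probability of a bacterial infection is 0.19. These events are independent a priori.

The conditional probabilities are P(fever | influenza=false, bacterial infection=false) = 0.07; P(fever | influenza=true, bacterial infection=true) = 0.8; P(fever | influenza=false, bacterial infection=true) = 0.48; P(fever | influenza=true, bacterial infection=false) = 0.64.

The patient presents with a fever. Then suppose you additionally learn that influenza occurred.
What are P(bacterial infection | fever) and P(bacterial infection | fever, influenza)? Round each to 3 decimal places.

P(bacterial infection | fever) ≈ 0.496; P(bacterial infection | fever, influenza) ≈ 0.227

P(fever) = 0.07*0.91*0.81 + 0.48*0.91*0.19 + 0.64*0.09*0.81 + 0.8*0.09*0.19 = 0.051597 + 0.082992 + 0.046656 + 0.013680 = 0.194925
The bacterial infection-present share is 0.082992 + 0.013680 = 0.096672.
Hence the posterior is 0.096672/0.194925 ≈ 0.496.

With the extra evidence:
P(fever | influenza) = 0.64·0.81 + 0.8·0.19 = 0.518400 + 0.152000 = 0.670400
Of this, 0.152000 comes from 0.8·0.19 (the bacterial infection=true cases).
Hence the posterior is 0.152000/0.670400 ≈ 0.227.
This is intercausal reasoning (explaining away): once influenza accounts for the fever, bacterial infection becomes less likely.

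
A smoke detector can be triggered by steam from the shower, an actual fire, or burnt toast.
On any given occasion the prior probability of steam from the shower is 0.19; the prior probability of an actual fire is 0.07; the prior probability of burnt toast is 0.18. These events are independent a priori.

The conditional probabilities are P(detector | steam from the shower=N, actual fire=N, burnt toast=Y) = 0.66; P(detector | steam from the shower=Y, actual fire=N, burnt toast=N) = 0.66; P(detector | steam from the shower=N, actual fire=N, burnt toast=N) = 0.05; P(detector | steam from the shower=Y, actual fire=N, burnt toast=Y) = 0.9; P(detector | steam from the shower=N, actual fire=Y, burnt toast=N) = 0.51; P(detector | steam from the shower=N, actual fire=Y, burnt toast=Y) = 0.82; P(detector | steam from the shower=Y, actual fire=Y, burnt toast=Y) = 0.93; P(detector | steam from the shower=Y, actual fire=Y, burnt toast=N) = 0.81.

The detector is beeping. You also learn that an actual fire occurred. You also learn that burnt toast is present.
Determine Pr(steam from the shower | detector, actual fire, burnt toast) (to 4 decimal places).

Pr(steam from the shower | detector, actual fire, burnt toast) ≈ 0.2101

P(detector | actual fire, burnt toast) = 0.82·0.81 + 0.93·0.19 = 0.664200 + 0.176700 = 0.840900
Of this, 0.176700 comes from 0.93·0.19 (the steam from the shower=true cases).
P(steam from the shower | detector, actual fire, burnt toast) = 0.176700 / 0.840900 ≈ 0.2101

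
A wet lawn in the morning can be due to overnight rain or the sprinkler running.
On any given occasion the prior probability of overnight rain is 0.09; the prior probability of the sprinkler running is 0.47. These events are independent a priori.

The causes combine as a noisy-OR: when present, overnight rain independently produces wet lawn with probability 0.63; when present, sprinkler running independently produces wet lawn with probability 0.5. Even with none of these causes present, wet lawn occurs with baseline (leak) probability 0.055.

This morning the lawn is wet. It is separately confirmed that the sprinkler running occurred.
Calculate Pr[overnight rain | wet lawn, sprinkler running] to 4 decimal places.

Under noisy-OR, P(wet lawn | causes) = 1 − (1−0.055)·∏(1−qᵢ) over the active causes.
By total probability over both values of overnight rain:
  P(wet lawn | sprinkler running) = 0.5275·0.91 + 0.825175·0.09
        = 0.480025 + 0.074266 = 0.554291
Configurations with overnight rain contribute 0.074266, so
  P(overnight rain | wet lawn, sprinkler running) = 0.074266 / 0.554291 ≈ 0.1340

Pr[overnight rain | wet lawn, sprinkler running] ≈ 0.1340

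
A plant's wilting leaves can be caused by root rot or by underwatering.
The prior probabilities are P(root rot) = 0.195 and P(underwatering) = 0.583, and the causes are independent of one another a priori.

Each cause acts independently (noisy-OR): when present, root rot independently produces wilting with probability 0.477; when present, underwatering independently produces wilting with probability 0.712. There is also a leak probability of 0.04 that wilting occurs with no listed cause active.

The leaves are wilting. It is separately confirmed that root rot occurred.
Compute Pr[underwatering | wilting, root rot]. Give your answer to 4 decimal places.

Under noisy-OR, P(wilting | causes) = 1 − (1−0.04)·∏(1−qᵢ) over the active causes.
Sum P(wilting|·) weighted by the priors over both values of underwatering:
  P(wilting | root rot) = 0.49792*0.417 + 0.855401*0.583
        = 0.207633 + 0.498699 = 0.706332
The terms with underwatering present sum to 0.498699, so
  P(underwatering | wilting, root rot) = 0.498699 / 0.706332 ≈ 0.7060

Pr[underwatering | wilting, root rot] ≈ 0.7060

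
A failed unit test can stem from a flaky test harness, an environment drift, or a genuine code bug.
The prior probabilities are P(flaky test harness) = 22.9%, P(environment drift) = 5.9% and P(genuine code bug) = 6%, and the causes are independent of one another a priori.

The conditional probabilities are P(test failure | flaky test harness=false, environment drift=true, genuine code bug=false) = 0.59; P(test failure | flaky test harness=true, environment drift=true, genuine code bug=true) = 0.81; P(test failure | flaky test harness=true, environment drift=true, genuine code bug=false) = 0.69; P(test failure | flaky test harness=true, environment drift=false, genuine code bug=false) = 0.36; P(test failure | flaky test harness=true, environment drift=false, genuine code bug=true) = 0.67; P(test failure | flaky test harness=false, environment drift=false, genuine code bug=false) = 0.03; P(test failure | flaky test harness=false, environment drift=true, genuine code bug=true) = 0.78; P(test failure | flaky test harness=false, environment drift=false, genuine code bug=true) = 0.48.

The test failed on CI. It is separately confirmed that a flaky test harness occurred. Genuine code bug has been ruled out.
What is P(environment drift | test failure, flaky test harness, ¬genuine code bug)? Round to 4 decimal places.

P(environment drift | test failure, flaky test harness, ¬genuine code bug) ≈ 0.1073

For the numerator, keep only environment drift=true terms: 0.69*0.059 = 0.040710
Denominator P(test failure | flaky test harness, ¬genuine code bug): 0.36*0.941 + 0.69*0.059 = 0.379470
Posterior = 0.040710 / 0.379470 ≈ 0.1073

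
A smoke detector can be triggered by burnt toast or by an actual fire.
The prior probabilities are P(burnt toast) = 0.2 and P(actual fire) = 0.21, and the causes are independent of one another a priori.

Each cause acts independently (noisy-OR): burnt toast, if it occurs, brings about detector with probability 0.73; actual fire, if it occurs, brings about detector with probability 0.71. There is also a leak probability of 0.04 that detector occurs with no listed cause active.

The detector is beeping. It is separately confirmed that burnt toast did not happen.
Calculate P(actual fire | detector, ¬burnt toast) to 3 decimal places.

Under noisy-OR, P(detector | causes) = 1 − (1−0.04)·∏(1−qᵢ) over the active causes.
Weight on actual fire=true, given the evidence: 0.7216×0.21 = 0.151536
The normalizing constant is 0.04×0.79 + 0.7216×0.21 = 0.183136
Posterior = 0.151536 / 0.183136 ≈ 0.827

P(actual fire | detector, ¬burnt toast) ≈ 0.827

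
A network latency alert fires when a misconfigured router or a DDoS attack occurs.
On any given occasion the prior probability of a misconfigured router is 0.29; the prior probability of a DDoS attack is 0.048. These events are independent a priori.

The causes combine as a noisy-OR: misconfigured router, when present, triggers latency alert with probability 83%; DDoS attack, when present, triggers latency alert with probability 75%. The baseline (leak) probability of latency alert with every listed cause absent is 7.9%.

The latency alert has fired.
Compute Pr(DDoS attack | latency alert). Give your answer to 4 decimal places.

Under noisy-OR, P(latency alert | causes) = 1 − (1−0.079)·∏(1−qᵢ) over the active causes.
Enumerate the 4 (misconfigured router, DDoS attack) configurations and weight by the priors:
  P(latency alert) = 0.079*0.71*0.952 + 0.76975*0.71*0.048 + 0.84343*0.29*0.952 + 0.960858*0.29*0.048
        = 0.053398 + 0.026233 + 0.232854 + 0.013375 = 0.325860
The terms with DDoS attack present sum to 0.039608, so
  P(DDoS attack | latency alert) = 0.039608 / 0.325860 ≈ 0.1215

Pr(DDoS attack | latency alert) ≈ 0.1215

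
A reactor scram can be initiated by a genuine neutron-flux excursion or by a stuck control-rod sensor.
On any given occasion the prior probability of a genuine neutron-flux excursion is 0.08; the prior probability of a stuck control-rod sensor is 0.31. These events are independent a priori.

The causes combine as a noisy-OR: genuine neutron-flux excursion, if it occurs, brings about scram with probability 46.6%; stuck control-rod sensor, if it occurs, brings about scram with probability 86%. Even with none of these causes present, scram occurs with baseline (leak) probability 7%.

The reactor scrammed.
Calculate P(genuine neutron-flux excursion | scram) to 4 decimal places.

P(genuine neutron-flux excursion | scram) ≈ 0.1481

Under noisy-OR, P(scram | causes) = 1 − (1−0.07)·∏(1−qᵢ) over the active causes.
For the numerator, keep only genuine neutron-flux excursion=true terms: 0.027787 + 0.023076 = 0.050863
Normalizer over all consistent configurations: 0.07×0.92×0.69 + 0.8698×0.92×0.31 + 0.50338×0.08×0.69 + 0.930473×0.08×0.31 = 0.343366
Posterior = 0.050863 / 0.343366 ≈ 0.1481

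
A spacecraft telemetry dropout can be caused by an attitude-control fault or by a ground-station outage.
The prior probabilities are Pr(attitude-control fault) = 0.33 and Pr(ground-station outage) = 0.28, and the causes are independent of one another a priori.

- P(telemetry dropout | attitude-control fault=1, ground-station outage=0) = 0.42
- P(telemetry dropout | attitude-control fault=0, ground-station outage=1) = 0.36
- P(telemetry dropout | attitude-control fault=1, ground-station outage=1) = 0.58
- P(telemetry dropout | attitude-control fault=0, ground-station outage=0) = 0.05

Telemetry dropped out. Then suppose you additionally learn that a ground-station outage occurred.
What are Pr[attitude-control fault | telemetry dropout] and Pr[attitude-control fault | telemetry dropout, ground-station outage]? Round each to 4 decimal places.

Pr[attitude-control fault | telemetry dropout] ≈ 0.6260; Pr[attitude-control fault | telemetry dropout, ground-station outage] ≈ 0.4424

Sum P(telemetry dropout|·) weighted by the priors over the 4 (attitude-control fault, ground-station outage) configurations:
  P(telemetry dropout) = 0.05*0.67*0.72 + 0.36*0.67*0.28 + 0.42*0.33*0.72 + 0.58*0.33*0.28
        = 0.024120 + 0.067536 + 0.099792 + 0.053592 = 0.245040
Keeping only the attitude-control fault-present terms gives 0.153384, so
  P(attitude-control fault | telemetry dropout) = 0.153384 / 0.245040 ≈ 0.6260

Now also conditioning on ground-station outage=true:
P(telemetry dropout | ground-station outage) = 0.36*0.67 + 0.58*0.33 = 0.241200 + 0.191400 = 0.432600
Restricting to configurations with attitude-control fault present: 0.58*0.33 = 0.191400.
P(attitude-control fault | telemetry dropout, ground-station outage) = 0.191400 / 0.432600 ≈ 0.4424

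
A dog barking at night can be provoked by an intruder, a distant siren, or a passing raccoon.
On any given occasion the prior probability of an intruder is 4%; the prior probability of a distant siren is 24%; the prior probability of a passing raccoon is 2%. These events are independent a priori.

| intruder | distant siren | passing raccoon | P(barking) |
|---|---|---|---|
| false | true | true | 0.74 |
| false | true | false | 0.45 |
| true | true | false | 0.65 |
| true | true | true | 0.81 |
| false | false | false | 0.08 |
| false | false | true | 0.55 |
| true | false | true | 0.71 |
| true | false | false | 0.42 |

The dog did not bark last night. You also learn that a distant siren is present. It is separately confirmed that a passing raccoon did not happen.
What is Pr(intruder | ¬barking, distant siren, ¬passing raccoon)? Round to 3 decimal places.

Pr(intruder | ¬barking, distant siren, ¬passing raccoon) ≈ 0.026

For the numerator, keep only intruder=true terms: 0.35·0.04 = 0.014000
The normalizing constant is 0.55·0.96 + 0.35·0.04 = 0.542000
P(intruder | ¬barking, distant siren, ¬passing raccoon) = 0.014000/0.542000 ≈ 0.026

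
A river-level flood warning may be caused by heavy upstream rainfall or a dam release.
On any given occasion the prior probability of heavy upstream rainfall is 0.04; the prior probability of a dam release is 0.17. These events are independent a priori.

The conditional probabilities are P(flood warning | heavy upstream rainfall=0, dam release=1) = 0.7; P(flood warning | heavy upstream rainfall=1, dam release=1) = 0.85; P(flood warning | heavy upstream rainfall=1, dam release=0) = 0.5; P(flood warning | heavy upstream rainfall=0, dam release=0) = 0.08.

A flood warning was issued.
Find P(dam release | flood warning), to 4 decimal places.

P(dam release | flood warning) ≈ 0.5990

P(flood warning) = 0.08×0.96×0.83 + 0.7×0.96×0.17 + 0.5×0.04×0.83 + 0.85×0.04×0.17 = 0.063744 + 0.114240 + 0.016600 + 0.005780 = 0.200364
The dam release-present share is 0.114240 + 0.005780 = 0.120020.
So P(dam release | flood warning) = 0.120020/0.200364 ≈ 0.5990.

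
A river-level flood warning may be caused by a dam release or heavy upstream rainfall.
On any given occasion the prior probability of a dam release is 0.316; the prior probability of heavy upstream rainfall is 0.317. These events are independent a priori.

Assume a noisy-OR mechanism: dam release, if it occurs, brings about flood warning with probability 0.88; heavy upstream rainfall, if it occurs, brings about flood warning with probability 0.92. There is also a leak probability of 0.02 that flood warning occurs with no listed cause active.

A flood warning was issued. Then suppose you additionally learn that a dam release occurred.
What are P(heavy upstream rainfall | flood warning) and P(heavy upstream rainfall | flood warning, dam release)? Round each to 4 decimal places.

P(heavy upstream rainfall | flood warning) ≈ 0.5995; P(heavy upstream rainfall | flood warning, dam release) ≈ 0.3426

Under noisy-OR, P(flood warning | causes) = 1 − (1−0.02)·∏(1−qᵢ) over the active causes.
Numerator (weight on configurations with heavy upstream rainfall): 0.199829 + 0.099230 = 0.299059
Denominator P(flood warning): 0.02×0.684×0.683 + 0.9216×0.684×0.317 + 0.8824×0.316×0.683 + 0.990592×0.316×0.317 = 0.498849
P(heavy upstream rainfall | flood warning) = 0.299059/0.498849 ≈ 0.5995

Now also conditioning on dam release=true:
P(flood warning | dam release) = 0.8824·0.683 + 0.990592·0.317 = 0.602679 + 0.314018 = 0.916697
The heavy upstream rainfall-present share is 0.990592·0.317 = 0.314018.
Hence the posterior is 0.314018/0.916697 ≈ 0.3426.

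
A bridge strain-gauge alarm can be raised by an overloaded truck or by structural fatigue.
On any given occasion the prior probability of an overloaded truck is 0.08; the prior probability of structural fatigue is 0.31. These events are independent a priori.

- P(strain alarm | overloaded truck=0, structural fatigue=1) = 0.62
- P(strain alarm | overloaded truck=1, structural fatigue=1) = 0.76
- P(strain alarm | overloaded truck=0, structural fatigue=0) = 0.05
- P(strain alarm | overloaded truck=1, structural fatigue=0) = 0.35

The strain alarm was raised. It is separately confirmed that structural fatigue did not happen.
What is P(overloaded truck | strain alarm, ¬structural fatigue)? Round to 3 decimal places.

P(overloaded truck | strain alarm, ¬structural fatigue) ≈ 0.378

Weight on overloaded truck=true, given the evidence: 0.35·0.08 = 0.028000
The normalizing constant is 0.05·0.92 + 0.35·0.08 = 0.074000
Posterior = 0.028000 / 0.074000 ≈ 0.378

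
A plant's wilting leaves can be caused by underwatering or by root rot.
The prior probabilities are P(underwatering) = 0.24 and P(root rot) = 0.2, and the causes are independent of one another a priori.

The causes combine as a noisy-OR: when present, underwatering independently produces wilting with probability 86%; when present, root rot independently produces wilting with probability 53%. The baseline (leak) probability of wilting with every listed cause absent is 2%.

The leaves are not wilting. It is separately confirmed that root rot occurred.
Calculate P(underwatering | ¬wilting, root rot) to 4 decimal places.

P(underwatering | ¬wilting, root rot) ≈ 0.0423

Under noisy-OR, P(wilting | causes) = 1 − (1−0.02)·∏(1−qᵢ) over the active causes.
P(¬wilting | root rot) = 0.4606×0.76 + 0.064484×0.24 = 0.350056 + 0.015476 = 0.365532
The underwatering-present share is 0.064484×0.24 = 0.015476.
So P(underwatering | ¬wilting, root rot) = 0.015476/0.365532 ≈ 0.0423.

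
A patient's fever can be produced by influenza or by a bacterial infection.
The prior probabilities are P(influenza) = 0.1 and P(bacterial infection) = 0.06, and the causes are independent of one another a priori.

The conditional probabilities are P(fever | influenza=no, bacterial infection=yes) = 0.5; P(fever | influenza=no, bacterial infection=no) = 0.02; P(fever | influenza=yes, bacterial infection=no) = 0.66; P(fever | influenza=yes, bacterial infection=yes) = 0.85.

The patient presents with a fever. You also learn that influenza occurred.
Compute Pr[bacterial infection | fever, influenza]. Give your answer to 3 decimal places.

Pr[bacterial infection | fever, influenza] ≈ 0.076

Enumerate both values of bacterial infection and weight by the priors:
  P(fever | influenza) = 0.66*0.94 + 0.85*0.06
        = 0.620400 + 0.051000 = 0.671400
The terms with bacterial infection present sum to 0.051000, so
  P(bacterial infection | fever, influenza) = 0.051000 / 0.671400 ≈ 0.076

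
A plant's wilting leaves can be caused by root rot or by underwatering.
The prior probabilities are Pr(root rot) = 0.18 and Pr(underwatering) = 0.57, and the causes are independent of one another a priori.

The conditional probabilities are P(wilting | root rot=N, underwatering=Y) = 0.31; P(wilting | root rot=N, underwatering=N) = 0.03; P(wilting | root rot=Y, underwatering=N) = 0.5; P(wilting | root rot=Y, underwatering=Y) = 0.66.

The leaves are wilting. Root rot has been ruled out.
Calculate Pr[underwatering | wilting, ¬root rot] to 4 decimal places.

Enumerate both values of underwatering and weight by the priors:
  P(wilting | ¬root rot) = 0.03×0.43 + 0.31×0.57
        = 0.012900 + 0.176700 = 0.189600
The terms with underwatering present sum to 0.176700, so
  P(underwatering | wilting, ¬root rot) = 0.176700 / 0.189600 ≈ 0.9320

Pr[underwatering | wilting, ¬root rot] ≈ 0.9320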